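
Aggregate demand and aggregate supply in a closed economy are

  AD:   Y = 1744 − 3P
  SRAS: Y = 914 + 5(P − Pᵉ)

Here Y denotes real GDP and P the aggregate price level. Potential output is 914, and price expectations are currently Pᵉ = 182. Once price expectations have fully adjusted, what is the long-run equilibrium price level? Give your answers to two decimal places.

Long-run P = 276.67

Short run: with Pᵉ = 182, SRAS is Y = 4 + 5P. Setting AD = SRAS gives 1740 = 8P, so P = 217.50 and Y = 1744 − 3P = 1091.50.
Output 1091.50 is above potential 914, so over time expected prices rise and SRAS shifts left until Y returns to 914.
Long run: Y = 914 on the AD curve gives 914 = 1744 − 3P, so P = 276.67.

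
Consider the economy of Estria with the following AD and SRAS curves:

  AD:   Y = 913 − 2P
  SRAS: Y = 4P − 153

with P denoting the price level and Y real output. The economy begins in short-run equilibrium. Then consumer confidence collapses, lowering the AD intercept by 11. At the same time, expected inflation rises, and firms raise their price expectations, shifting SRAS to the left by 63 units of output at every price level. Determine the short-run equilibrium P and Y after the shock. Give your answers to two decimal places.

After both shocks: AD is Y = 902 − 2P and SRAS is Y = 4P − 216.
Setting them equal: 1118 = 6P, so P = 186.33.
Substituting into AD, Y = 529.33.

P = 186.33, Y = 529.33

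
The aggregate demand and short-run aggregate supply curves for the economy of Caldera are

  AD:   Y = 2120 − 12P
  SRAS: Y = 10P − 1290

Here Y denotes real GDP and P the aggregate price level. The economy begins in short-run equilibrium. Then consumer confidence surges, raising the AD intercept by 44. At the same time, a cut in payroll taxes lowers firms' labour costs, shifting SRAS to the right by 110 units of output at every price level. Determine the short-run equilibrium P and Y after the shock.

After both shocks: AD is Y = 2164 − 12P and SRAS is Y = 10P − 1180.
Setting them equal: 3344 = 22P, so P = 152.
Y = 2164 − 12·152 = 340.

P = 152, Y = 340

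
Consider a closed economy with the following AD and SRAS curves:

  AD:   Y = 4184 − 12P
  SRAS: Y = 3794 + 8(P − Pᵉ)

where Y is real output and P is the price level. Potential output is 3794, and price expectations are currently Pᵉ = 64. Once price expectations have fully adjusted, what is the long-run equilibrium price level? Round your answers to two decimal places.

Short run: with Pᵉ = 64, SRAS is Y = 3282 + 8P. Setting AD = SRAS gives 902 = 20P, so P = 45.10 and Y = 4184 − 12P = 3642.80.
Output 3642.80 is below potential 3794, so over time expected prices fall and SRAS shifts right until Y returns to 3794.
Long run: Y = 3794 on the AD curve gives 3794 = 4184 − 12P, so P = 32.50.

Long-run P = 32.50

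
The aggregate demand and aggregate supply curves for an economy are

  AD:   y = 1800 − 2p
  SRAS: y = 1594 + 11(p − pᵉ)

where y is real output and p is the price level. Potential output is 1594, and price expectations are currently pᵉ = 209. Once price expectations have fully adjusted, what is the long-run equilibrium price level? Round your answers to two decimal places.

Long-run p = 103.00

Short run: with pᵉ = 209, SRAS is y = 11p − 705. Setting AD = SRAS gives 2505 = 13p, so p = 192.69 and y = 1800 − 2p = 1414.62.
Output 1414.62 is below potential 1594, so over time expected prices fall and SRAS shifts right until y returns to 1594.
Long run: y = 1594 on the AD curve gives 1594 = 1800 − 2p, so p = 103.00.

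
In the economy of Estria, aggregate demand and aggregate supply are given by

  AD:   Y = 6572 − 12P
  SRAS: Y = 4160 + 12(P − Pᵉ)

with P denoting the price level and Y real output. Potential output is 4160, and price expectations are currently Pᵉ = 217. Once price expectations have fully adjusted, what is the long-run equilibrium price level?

Long-run P = 201

Short run: with Pᵉ = 217, SRAS is Y = 1556 + 12P. Setting AD = SRAS gives 5016 = 24P, so P = 209 and Y = 6572 − 12·209 = 4064.
Output 4064 is below potential 4160, so over time expected prices fall and SRAS shifts right until Y returns to 4160.
Long run: Y = 4160 on the AD curve gives 4160 = 6572 − 12P, so P = 201.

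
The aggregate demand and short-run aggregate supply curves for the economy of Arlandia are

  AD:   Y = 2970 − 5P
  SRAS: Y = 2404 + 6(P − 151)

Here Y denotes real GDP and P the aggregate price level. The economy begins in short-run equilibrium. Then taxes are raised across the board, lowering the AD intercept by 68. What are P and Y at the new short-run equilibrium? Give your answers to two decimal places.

P = 127.64, Y = 2263.82

This is a negative demand shock: AD shifts left.
New AD: Y = 2902 − 5P.
SRAS can be written Y = 1498 + 6P.
Set AD = SRAS: 2902 − 5P = 1498 + 6P, so 1404 = 11P and P = 127.64.
Substituting into AD, Y = 2263.82.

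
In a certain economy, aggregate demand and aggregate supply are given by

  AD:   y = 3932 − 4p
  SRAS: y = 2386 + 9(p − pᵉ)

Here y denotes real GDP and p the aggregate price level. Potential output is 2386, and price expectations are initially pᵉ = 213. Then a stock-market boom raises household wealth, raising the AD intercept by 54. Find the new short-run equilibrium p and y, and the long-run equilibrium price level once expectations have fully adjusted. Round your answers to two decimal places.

AD shifts right: new AD is y = 3986 − 4p. With pᵉ = 213, SRAS is y = 469 + 9p.
Short run: 3986 − 4p = 469 + 9p gives 3517 = 13p, so p = 270.54 and y = 3986 − 4p = 2903.85.
y = 2903.85 is above potential 2386; expectations adjust and SRAS shifts left until y = 2386.
Long run: on the new AD curve, 2386 = 3986 − 4p gives p = 400.00.

Short run: p = 270.54, y = 2903.85. Long run: p = 400.00.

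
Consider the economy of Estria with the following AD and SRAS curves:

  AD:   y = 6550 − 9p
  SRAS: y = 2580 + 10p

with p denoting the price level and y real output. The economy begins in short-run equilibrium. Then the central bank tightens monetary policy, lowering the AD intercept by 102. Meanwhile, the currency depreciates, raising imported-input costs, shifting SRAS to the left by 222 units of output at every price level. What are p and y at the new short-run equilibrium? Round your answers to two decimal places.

After both shocks: AD is y = 6448 − 9p and SRAS is y = 2358 + 10p.
Setting them equal: 4090 = 19p, so p = 215.26.
Substituting into AD, y = 4510.63.

p = 215.26, y = 4510.63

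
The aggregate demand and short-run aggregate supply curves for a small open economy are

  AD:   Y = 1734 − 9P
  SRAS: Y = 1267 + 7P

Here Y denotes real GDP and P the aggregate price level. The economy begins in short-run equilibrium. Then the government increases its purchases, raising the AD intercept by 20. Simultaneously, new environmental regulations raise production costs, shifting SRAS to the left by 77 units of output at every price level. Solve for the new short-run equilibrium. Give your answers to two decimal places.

P = 35.25, Y = 1436.75

After both shocks: AD is Y = 1754 − 9P and SRAS is Y = 1190 + 7P.
Setting them equal: 564 = 16P, so P = 35.25.
Substituting into AD, Y = 1436.75.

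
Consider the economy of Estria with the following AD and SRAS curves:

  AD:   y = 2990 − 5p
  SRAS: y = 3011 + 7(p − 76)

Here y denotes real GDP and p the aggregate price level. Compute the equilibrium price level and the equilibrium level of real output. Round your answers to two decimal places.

p = 42.58, y = 2777.08

Write SRAS as y = 3011 + 7p − 532 = 2479 + 7p.
Set AD = SRAS: 2990 − 5p = 2479 + 7p, so 511 = 12p and p = 42.58.
Substituting into AD, y = 2990 − 5p = 2777.08.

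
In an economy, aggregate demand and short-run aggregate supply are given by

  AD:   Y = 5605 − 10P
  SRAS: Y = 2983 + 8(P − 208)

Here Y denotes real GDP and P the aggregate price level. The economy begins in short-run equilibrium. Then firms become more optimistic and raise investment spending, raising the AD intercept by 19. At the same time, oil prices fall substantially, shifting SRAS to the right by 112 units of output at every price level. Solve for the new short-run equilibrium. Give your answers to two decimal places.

P = 232.94, Y = 3294.56

After both shocks: AD is Y = 5624 − 10P and SRAS is Y = 1431 + 8P.
Setting them equal: 4193 = 18P, so P = 232.94.
Substituting into AD, Y = 3294.56.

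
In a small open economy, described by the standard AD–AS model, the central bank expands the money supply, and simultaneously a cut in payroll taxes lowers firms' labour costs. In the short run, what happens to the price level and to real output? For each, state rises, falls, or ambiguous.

The first event is a positive demand shock: AD shifts right, which by itself pushes P up and Y up.
The second is a favourable supply shock: SRAS shifts right, which by itself pushes P down and Y up.
The two shocks push P in opposite directions, so the effect on P is ambiguous. Both shocks push Y up, so Y rises.

Price level: ambiguous; output: rises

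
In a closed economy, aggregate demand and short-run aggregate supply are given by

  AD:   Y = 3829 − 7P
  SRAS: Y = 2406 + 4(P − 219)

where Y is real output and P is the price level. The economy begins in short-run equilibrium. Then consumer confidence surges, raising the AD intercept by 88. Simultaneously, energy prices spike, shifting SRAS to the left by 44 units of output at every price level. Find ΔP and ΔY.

After both shocks: AD is Y = 3917 − 7P and SRAS is Y = 1486 + 4P.
Setting them equal: 2431 = 11P, so P = 221.
Y = 3917 − 7·221 = 2370.
Initially P = 209, Y = 2366, so ΔP = +12 and ΔY = +4.

ΔP = +12, ΔY = +4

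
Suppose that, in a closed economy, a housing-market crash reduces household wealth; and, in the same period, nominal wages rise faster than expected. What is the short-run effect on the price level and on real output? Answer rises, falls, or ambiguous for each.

Price level: ambiguous; output: falls

The first event is a negative demand shock: AD shifts left, which by itself pushes P down and Y down.
The second is an adverse supply shock: SRAS shifts left, which by itself pushes P up and Y down.
The two shocks push P in opposite directions, so the effect on P is ambiguous. Both shocks push Y down, so Y falls.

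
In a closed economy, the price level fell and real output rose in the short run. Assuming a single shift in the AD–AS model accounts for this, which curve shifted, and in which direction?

P fell and Y rose. An AD shift moves P and Y in the same direction; an SRAS shift moves them in opposite directions.
Here P and Y moved in opposite directions, so the SRAS curve shifted.
Since Y rose, SRAS shifted right.

SRAS shifted right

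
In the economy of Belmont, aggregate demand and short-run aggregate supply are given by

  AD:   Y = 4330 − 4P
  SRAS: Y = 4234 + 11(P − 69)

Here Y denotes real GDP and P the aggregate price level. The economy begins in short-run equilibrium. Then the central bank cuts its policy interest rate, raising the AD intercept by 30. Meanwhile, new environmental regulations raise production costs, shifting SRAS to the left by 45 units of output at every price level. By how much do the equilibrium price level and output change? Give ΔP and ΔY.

ΔP = +5, ΔY = +10

After both shocks: AD is Y = 4360 − 4P and SRAS is Y = 3430 + 11P.
Setting them equal: 930 = 15P, so P = 62.
Y = 4360 − 4·62 = 4112.
Initially P = 57, Y = 4102, so ΔP = +5 and ΔY = +10.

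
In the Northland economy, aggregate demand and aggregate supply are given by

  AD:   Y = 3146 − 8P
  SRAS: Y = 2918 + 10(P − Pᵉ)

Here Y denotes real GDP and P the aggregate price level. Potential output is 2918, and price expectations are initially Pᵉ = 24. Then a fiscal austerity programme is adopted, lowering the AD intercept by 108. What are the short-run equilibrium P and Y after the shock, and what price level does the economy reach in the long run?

AD shifts left: new AD is Y = 3038 − 8P. With Pᵉ = 24, SRAS is Y = 2678 + 10P.
Short run: 3038 − 8P = 2678 + 10P gives 360 = 18P, so P = 20 and Y = 3038 − 8·20 = 2878.
Y = 2878 is below potential 2918; expectations adjust and SRAS shifts right until Y = 2918.
Long run: on the new AD curve, 2918 = 3038 − 8P gives P = 15.

Short run: P = 20, Y = 2878. Long run: P = 15.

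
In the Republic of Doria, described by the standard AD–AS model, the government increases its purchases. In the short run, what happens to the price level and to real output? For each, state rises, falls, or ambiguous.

This is a positive demand shock: AD shifts right.
Moving along the upward-sloping SRAS curve, P rises and Y rises.

Price level: rises; output: rises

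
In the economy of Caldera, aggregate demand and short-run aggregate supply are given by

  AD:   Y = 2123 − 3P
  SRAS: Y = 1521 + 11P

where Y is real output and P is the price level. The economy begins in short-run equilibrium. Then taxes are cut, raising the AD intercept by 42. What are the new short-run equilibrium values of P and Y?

P = 46, Y = 2027

This is a positive demand shock: AD shifts right.
New AD: Y = 2165 − 3P.
Set AD = SRAS: 2165 − 3P = 1521 + 11P, so 644 = 14P and P = 46.
Y = 2165 − 3·46 = 2027.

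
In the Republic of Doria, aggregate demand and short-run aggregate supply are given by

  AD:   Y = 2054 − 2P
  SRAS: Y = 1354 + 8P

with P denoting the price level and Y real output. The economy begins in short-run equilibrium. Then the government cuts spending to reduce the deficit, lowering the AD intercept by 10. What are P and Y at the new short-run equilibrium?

P = 69, Y = 1906

This is a negative demand shock: AD shifts left.
New AD: Y = 2044 − 2P.
Set AD = SRAS: 2044 − 2P = 1354 + 8P, so 690 = 10P and P = 69.
Y = 2044 − 2·69 = 1906.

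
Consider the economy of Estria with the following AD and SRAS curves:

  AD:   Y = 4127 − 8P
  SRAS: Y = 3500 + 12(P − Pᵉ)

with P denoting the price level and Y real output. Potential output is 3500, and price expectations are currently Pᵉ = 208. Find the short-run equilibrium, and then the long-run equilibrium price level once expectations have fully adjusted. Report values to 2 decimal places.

Short run: P = 156.15, Y = 2877.80. Long run: P = 78.38.

Short run: with Pᵉ = 208, SRAS is Y = 1004 + 12P. Setting AD = SRAS gives 3123 = 20P, so P = 156.15 and Y = 4127 − 8P = 2877.80.
Output 2877.80 is below potential 3500, so over time expected prices fall and SRAS shifts right until Y returns to 3500.
Long run: Y = 3500 on the AD curve gives 3500 = 4127 − 8P, so P = 78.38.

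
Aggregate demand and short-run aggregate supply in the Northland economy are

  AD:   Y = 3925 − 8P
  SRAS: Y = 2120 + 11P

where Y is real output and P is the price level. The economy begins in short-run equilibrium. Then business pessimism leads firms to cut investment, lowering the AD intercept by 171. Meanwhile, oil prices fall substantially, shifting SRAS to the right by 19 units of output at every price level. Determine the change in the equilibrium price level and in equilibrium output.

ΔP = -10, ΔY = -91

After both shocks: AD is Y = 3754 − 8P and SRAS is Y = 2139 + 11P.
Setting them equal: 1615 = 19P, so P = 85.
Y = 3754 − 8·85 = 3074.
Initially P = 95, Y = 3165, so ΔP = -10 and ΔY = -91.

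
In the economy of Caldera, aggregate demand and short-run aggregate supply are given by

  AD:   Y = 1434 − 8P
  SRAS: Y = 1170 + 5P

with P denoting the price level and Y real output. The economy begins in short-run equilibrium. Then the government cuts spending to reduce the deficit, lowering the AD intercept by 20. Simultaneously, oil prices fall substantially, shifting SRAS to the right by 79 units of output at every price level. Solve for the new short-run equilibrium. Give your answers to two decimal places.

After both shocks: AD is Y = 1414 − 8P and SRAS is Y = 1249 + 5P.
Setting them equal: 165 = 13P, so P = 12.69.
Substituting into AD, Y = 1312.46.

P = 12.69, Y = 1312.46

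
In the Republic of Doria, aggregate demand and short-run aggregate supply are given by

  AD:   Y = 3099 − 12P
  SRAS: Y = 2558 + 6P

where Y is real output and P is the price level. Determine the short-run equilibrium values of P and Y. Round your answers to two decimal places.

P = 30.06, Y = 2738.33

Set AD = SRAS: 3099 − 12P = 2558 + 6P, so 541 = 18P and P = 30.06.
Substituting into AD, Y = 3099 − 12P = 2738.33.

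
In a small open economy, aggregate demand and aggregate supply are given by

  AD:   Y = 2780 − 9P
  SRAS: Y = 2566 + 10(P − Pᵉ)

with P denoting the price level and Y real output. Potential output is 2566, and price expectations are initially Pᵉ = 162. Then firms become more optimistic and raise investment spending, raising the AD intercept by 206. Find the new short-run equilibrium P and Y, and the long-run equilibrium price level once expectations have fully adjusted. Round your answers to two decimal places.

Short run: P = 107.37, Y = 2019.68. Long run: P = 46.67.

AD shifts right: new AD is Y = 2986 − 9P. With Pᵉ = 162, SRAS is Y = 946 + 10P.
Short run: 2986 − 9P = 946 + 10P gives 2040 = 19P, so P = 107.37 and Y = 2986 − 9P = 2019.68.
Y = 2019.68 is below potential 2566; expectations adjust and SRAS shifts right until Y = 2566.
Long run: on the new AD curve, 2566 = 2986 − 9P gives P = 46.67.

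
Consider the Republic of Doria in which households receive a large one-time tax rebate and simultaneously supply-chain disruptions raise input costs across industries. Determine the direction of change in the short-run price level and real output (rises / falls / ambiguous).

The first event is a positive demand shock: AD shifts right, which by itself pushes P up and Y up.
The second is an adverse supply shock: SRAS shifts left, which by itself pushes P up and Y down.
Both shocks push P up, so P rises. The two shocks push Y in opposite directions, so the effect on Y is ambiguous.

Price level: rises; output: ambiguous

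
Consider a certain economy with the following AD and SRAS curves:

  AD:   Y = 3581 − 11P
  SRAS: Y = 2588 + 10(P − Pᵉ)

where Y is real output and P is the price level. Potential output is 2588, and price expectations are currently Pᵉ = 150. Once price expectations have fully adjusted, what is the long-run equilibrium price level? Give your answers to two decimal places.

Short run: with Pᵉ = 150, SRAS is Y = 1088 + 10P. Setting AD = SRAS gives 2493 = 21P, so P = 118.71 and Y = 3581 − 11P = 2275.14.
Output 2275.14 is below potential 2588, so over time expected prices fall and SRAS shifts right until Y returns to 2588.
Long run: Y = 2588 on the AD curve gives 2588 = 3581 − 11P, so P = 90.27.

Long-run P = 90.27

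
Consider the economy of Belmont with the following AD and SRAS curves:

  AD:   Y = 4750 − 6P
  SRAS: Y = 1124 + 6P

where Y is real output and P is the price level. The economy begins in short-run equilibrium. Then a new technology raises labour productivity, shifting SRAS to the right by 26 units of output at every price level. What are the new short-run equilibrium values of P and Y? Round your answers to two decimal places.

P = 300.00, Y = 2950.00

This is a positive supply shock: SRAS shifts right.
New SRAS: Y = 1150 + 6P.
Set AD = SRAS: 4750 − 6P = 1150 + 6P, so 3600 = 12P and P = 300.00.
Substituting into AD, Y = 2950.00.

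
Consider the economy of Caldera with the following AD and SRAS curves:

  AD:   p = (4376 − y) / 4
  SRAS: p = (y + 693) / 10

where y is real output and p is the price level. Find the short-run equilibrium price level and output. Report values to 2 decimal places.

p = 362.07, y = 2927.71

Rearrange AD to y = 4376 − 4p.
Rearrange SRAS to y = 10p − 693.
Set AD = SRAS: 4376 − 4p = 10p − 693, so 5069 = 14p and p = 362.07.
Substituting into AD, y = 4376 − 4p = 2927.71.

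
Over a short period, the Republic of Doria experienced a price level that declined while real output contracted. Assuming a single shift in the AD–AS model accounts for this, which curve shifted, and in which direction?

AD shifted left

P fell and Y fell. An AD shift moves P and Y in the same direction; an SRAS shift moves them in opposite directions.
Here P and Y moved in the same direction, so the AD curve shifted.
Since Y fell, AD shifted left.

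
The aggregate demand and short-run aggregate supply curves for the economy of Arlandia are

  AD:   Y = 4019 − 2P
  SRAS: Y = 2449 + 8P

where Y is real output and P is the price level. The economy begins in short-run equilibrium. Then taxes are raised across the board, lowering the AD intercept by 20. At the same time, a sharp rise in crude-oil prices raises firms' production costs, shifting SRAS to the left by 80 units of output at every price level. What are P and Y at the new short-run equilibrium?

P = 163, Y = 3673

After both shocks: AD is Y = 3999 − 2P and SRAS is Y = 2369 + 8P.
Setting them equal: 1630 = 10P, so P = 163.
Y = 3999 − 2·163 = 3673.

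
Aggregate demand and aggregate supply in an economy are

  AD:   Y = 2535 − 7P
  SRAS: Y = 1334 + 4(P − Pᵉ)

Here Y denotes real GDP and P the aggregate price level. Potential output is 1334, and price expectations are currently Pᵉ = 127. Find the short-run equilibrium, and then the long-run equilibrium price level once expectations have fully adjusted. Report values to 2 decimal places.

Short run: with Pᵉ = 127, SRAS is Y = 826 + 4P. Setting AD = SRAS gives 1709 = 11P, so P = 155.36 and Y = 2535 − 7P = 1447.45.
Output 1447.45 is above potential 1334, so over time expected prices rise and SRAS shifts left until Y returns to 1334.
Long run: Y = 1334 on the AD curve gives 1334 = 2535 − 7P, so P = 171.57.

Short run: P = 155.36, Y = 1447.45. Long run: P = 171.57.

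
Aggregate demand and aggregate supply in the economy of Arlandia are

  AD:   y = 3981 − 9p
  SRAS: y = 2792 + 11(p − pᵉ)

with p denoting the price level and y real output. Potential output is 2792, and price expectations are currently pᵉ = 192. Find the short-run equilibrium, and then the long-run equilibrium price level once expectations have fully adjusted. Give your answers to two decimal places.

Short run: with pᵉ = 192, SRAS is y = 680 + 11p. Setting AD = SRAS gives 3301 = 20p, so p = 165.05 and y = 3981 − 9p = 2495.55.
Output 2495.55 is below potential 2792, so over time expected prices fall and SRAS shifts right until y returns to 2792.
Long run: y = 2792 on the AD curve gives 2792 = 3981 − 9p, so p = 132.11.

Short run: p = 165.05, y = 2495.55. Long run: p = 132.11.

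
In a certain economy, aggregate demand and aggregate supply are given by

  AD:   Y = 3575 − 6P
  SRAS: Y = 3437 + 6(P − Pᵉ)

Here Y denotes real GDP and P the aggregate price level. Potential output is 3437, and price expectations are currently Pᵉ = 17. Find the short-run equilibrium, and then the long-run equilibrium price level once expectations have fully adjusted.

Short run: P = 20, Y = 3455. Long run: P = 23.

Short run: with Pᵉ = 17, SRAS is Y = 3335 + 6P. Setting AD = SRAS gives 240 = 12P, so P = 20 and Y = 3575 − 6·20 = 3455.
Output 3455 is above potential 3437, so over time expected prices rise and SRAS shifts left until Y returns to 3437.
Long run: Y = 3437 on the AD curve gives 3437 = 3575 − 6P, so P = 23.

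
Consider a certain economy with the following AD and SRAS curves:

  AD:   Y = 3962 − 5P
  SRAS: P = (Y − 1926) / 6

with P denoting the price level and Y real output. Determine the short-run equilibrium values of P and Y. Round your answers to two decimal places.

P = 185.09, Y = 3036.55

Rearrange SRAS to Y = 1926 + 6P.
Set AD = SRAS: 3962 − 5P = 1926 + 6P, so 2036 = 11P and P = 185.09.
Substituting into AD, Y = 3962 − 5P = 3036.55.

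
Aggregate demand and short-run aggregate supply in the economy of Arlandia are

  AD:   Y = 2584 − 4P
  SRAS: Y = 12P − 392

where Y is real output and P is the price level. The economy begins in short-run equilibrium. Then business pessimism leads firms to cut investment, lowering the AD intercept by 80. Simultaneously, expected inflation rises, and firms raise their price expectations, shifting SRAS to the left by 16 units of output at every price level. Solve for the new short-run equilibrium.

After both shocks: AD is Y = 2504 − 4P and SRAS is Y = 12P − 408.
Setting them equal: 2912 = 16P, so P = 182.
Y = 2504 − 4·182 = 1776.

P = 182, Y = 1776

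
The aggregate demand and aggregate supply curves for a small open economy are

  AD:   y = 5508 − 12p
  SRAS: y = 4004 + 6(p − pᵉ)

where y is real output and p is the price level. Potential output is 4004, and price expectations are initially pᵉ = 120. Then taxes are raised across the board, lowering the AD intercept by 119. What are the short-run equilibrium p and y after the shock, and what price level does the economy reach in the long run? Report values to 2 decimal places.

AD shifts left: new AD is y = 5389 − 12p. With pᵉ = 120, SRAS is y = 3284 + 6p.
Short run: 5389 − 12p = 3284 + 6p gives 2105 = 18p, so p = 116.94 and y = 5389 − 12p = 3985.67.
y = 3985.67 is below potential 4004; expectations adjust and SRAS shifts right until y = 4004.
Long run: on the new AD curve, 4004 = 5389 − 12p gives p = 115.42.

Short run: p = 116.94, y = 3985.67. Long run: p = 115.42.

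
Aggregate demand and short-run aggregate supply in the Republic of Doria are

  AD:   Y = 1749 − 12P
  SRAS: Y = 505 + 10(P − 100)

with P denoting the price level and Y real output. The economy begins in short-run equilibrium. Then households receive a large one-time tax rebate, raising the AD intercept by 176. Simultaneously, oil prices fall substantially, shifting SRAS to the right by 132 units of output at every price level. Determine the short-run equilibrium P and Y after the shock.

P = 104, Y = 677

After both shocks: AD is Y = 1925 − 12P and SRAS is Y = 10P − 363.
Setting them equal: 2288 = 22P, so P = 104.
Y = 1925 − 12·104 = 677.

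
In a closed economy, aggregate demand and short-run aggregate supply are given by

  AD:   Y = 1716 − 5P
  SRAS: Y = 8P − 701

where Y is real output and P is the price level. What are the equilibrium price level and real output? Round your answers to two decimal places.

Set AD = SRAS: 1716 − 5P = 8P − 701, so 2417 = 13P and P = 185.92.
Substituting into AD, Y = 1716 − 5P = 786.38.

P = 185.92, Y = 786.38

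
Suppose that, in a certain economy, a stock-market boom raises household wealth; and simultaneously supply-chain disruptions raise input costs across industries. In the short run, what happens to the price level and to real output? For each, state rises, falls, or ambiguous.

The first event is a positive demand shock: AD shifts right, which by itself pushes P up and Y up.
The second is an adverse supply shock: SRAS shifts left, which by itself pushes P up and Y down.
Both shocks push P up, so P rises. The two shocks push Y in opposite directions, so the effect on Y is ambiguous.

Price level: rises; output: ambiguous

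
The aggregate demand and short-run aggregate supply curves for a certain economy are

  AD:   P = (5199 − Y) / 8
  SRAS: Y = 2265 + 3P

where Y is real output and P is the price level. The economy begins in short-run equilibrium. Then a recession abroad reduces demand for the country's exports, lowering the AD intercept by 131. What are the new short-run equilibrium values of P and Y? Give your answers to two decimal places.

This is a negative demand shock: AD shifts left.
New AD: Y = 5068 − 8P.
Set AD = SRAS: 5068 − 8P = 2265 + 3P, so 2803 = 11P and P = 254.82.
Substituting into AD, Y = 3029.45.

P = 254.82, Y = 3029.45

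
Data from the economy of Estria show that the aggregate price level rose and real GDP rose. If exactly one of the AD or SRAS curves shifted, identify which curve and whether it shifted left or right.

P rose and Y rose. An AD shift moves P and Y in the same direction; an SRAS shift moves them in opposite directions.
Here P and Y moved in the same direction, so the AD curve shifted.
Since Y rose, AD shifted right.

AD shifted right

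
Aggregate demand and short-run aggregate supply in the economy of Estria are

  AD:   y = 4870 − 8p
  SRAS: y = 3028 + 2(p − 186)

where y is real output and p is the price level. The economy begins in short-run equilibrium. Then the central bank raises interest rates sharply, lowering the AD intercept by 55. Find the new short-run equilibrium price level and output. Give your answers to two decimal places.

This is a negative demand shock: AD shifts left.
New AD: y = 4815 − 8p.
SRAS can be written y = 2656 + 2p.
Set AD = SRAS: 4815 − 8p = 2656 + 2p, so 2159 = 10p and p = 215.90.
Substituting into AD, y = 3087.80.

p = 215.90, y = 3087.80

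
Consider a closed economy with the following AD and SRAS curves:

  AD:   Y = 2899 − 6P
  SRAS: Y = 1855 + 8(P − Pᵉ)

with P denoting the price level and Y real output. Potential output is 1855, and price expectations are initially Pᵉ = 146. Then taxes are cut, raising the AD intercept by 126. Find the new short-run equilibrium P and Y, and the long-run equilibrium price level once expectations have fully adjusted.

Short run: P = 167, Y = 2023. Long run: P = 195.

AD shifts right: new AD is Y = 3025 − 6P. With Pᵉ = 146, SRAS is Y = 687 + 8P.
Short run: 3025 − 6P = 687 + 8P gives 2338 = 14P, so P = 167 and Y = 3025 − 6·167 = 2023.
Y = 2023 is above potential 1855; expectations adjust and SRAS shifts left until Y = 1855.
Long run: on the new AD curve, 1855 = 3025 − 6P gives P = 195.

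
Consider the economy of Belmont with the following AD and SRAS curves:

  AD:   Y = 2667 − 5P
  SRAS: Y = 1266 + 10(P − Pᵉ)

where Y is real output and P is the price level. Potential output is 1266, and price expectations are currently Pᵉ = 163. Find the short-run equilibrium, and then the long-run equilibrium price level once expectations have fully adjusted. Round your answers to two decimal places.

Short run: with Pᵉ = 163, SRAS is Y = 10P − 364. Setting AD = SRAS gives 3031 = 15P, so P = 202.07 and Y = 2667 − 5P = 1656.67.
Output 1656.67 is above potential 1266, so over time expected prices rise and SRAS shifts left until Y returns to 1266.
Long run: Y = 1266 on the AD curve gives 1266 = 2667 − 5P, so P = 280.20.

Short run: P = 202.07, Y = 1656.67. Long run: P = 280.20.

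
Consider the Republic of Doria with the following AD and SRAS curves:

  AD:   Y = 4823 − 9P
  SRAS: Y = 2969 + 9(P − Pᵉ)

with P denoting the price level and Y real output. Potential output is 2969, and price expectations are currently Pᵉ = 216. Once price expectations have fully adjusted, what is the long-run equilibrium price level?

Long-run P = 206

Short run: with Pᵉ = 216, SRAS is Y = 1025 + 9P. Setting AD = SRAS gives 3798 = 18P, so P = 211 and Y = 4823 − 9·211 = 2924.
Output 2924 is below potential 2969, so over time expected prices fall and SRAS shifts right until Y returns to 2969.
Long run: Y = 2969 on the AD curve gives 2969 = 4823 − 9P, so P = 206.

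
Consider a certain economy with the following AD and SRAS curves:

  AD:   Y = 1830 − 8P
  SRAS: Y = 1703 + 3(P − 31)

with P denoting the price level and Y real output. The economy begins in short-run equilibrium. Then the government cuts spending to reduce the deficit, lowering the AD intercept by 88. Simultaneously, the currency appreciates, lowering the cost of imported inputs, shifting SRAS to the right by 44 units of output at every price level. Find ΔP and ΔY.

After both shocks: AD is Y = 1742 − 8P and SRAS is Y = 1654 + 3P.
Setting them equal: 88 = 11P, so P = 8.
Y = 1742 − 8·8 = 1678.
Initially P = 20, Y = 1670, so ΔP = -12 and ΔY = +8.

ΔP = -12, ΔY = +8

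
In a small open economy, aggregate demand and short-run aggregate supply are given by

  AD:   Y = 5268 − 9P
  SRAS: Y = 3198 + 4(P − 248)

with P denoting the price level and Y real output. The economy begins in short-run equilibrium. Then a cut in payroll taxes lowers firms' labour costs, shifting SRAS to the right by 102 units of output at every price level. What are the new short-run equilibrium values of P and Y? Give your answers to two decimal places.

P = 227.69, Y = 3218.77

This is a positive supply shock: SRAS shifts right.
New SRAS: Y = 2308 + 4P.
Set AD = SRAS: 5268 − 9P = 2308 + 4P, so 2960 = 13P and P = 227.69.
Substituting into AD, Y = 3218.77.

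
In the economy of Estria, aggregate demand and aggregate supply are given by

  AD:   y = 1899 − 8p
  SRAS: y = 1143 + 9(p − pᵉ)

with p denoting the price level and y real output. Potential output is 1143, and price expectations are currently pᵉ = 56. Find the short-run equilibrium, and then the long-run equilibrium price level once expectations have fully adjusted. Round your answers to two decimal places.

Short run: with pᵉ = 56, SRAS is y = 639 + 9p. Setting AD = SRAS gives 1260 = 17p, so p = 74.12 and y = 1899 − 8p = 1306.06.
Output 1306.06 is above potential 1143, so over time expected prices rise and SRAS shifts left until y returns to 1143.
Long run: y = 1143 on the AD curve gives 1143 = 1899 − 8p, so p = 94.50.

Short run: p = 74.12, y = 1306.06. Long run: p = 94.50.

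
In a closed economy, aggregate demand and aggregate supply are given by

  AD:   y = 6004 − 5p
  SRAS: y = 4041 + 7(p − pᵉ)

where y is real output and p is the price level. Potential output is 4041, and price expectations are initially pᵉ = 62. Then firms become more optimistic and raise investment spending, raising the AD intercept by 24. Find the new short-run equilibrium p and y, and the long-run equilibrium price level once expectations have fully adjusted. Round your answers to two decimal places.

AD shifts right: new AD is y = 6028 − 5p. With pᵉ = 62, SRAS is y = 3607 + 7p.
Short run: 6028 − 5p = 3607 + 7p gives 2421 = 12p, so p = 201.75 and y = 6028 − 5p = 5019.25.
y = 5019.25 is above potential 4041; expectations adjust and SRAS shifts left until y = 4041.
Long run: on the new AD curve, 4041 = 6028 − 5p gives p = 397.40.

Short run: p = 201.75, y = 5019.25. Long run: p = 397.40.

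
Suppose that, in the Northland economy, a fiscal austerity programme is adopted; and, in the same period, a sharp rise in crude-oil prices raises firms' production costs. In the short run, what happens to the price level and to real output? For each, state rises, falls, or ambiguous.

Price level: ambiguous; output: falls

The first event is a negative demand shock: AD shifts left, which by itself pushes P down and Y down.
The second is an adverse supply shock: SRAS shifts left, which by itself pushes P up and Y down.
The two shocks push P in opposite directions, so the effect on P is ambiguous. Both shocks push Y down, so Y falls.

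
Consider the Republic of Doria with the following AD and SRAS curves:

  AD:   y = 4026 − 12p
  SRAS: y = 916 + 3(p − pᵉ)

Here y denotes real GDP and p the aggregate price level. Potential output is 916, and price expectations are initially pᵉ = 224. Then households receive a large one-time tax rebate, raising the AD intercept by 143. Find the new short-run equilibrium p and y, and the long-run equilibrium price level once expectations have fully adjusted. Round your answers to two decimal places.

Short run: p = 261.67, y = 1029.00. Long run: p = 271.08.

AD shifts right: new AD is y = 4169 − 12p. With pᵉ = 224, SRAS is y = 244 + 3p.
Short run: 4169 − 12p = 244 + 3p gives 3925 = 15p, so p = 261.67 and y = 4169 − 12p = 1029.00.
y = 1029.00 is above potential 916; expectations adjust and SRAS shifts left until y = 916.
Long run: on the new AD curve, 916 = 4169 − 12p gives p = 271.08.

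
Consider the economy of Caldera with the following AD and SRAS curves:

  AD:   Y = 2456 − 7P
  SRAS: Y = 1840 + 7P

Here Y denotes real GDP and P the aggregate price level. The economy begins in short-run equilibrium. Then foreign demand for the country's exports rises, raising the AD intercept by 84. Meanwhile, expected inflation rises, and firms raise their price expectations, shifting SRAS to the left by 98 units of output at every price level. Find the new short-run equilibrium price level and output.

P = 57, Y = 2141

After both shocks: AD is Y = 2540 − 7P and SRAS is Y = 1742 + 7P.
Setting them equal: 798 = 14P, so P = 57.
Y = 2540 − 7·57 = 2141.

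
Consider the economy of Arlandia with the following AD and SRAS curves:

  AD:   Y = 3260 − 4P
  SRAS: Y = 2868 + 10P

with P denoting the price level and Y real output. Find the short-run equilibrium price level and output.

P = 28, Y = 3148

Set AD = SRAS: 3260 − 4P = 2868 + 10P, so 392 = 14P and P = 28.
Then Y = 3260 − 4·28 = 3148.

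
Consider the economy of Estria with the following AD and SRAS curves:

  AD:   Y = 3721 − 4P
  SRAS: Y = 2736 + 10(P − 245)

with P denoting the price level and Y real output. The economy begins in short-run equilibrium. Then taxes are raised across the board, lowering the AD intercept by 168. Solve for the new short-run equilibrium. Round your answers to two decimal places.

This is a negative demand shock: AD shifts left.
New AD: Y = 3553 − 4P.
SRAS can be written Y = 286 + 10P.
Set AD = SRAS: 3553 − 4P = 286 + 10P, so 3267 = 14P and P = 233.36.
Substituting into AD, Y = 2619.57.

P = 233.36, Y = 2619.57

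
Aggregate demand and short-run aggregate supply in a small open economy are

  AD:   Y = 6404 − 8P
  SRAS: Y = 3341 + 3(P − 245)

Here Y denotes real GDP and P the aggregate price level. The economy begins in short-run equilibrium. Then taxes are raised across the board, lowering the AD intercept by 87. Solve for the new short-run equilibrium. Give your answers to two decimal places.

This is a negative demand shock: AD shifts left.
New AD: Y = 6317 − 8P.
SRAS can be written Y = 2606 + 3P.
Set AD = SRAS: 6317 − 8P = 2606 + 3P, so 3711 = 11P and P = 337.36.
Substituting into AD, Y = 3618.09.

P = 337.36, Y = 3618.09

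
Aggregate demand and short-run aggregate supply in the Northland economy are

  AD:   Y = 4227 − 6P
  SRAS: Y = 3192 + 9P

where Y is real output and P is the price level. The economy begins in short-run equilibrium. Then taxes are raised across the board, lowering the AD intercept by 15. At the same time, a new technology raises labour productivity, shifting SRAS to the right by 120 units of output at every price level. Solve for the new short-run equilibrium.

After both shocks: AD is Y = 4212 − 6P and SRAS is Y = 3312 + 9P.
Setting them equal: 900 = 15P, so P = 60.
Y = 4212 − 6·60 = 3852.

P = 60, Y = 3852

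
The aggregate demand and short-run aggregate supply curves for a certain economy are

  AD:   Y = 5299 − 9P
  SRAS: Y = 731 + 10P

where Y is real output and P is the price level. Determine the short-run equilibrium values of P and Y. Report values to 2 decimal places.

Set AD = SRAS: 5299 − 9P = 731 + 10P, so 4568 = 19P and P = 240.42.
Substituting into AD, Y = 5299 − 9P = 3135.21.

P = 240.42, Y = 3135.21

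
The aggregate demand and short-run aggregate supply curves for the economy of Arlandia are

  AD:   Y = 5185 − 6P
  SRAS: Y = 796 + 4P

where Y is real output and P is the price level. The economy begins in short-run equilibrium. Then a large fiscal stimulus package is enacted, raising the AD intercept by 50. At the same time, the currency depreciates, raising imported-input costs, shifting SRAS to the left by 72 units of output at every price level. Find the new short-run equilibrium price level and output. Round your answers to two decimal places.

After both shocks: AD is Y = 5235 − 6P and SRAS is Y = 724 + 4P.
Setting them equal: 4511 = 10P, so P = 451.10.
Substituting into AD, Y = 2528.40.

P = 451.10, Y = 2528.40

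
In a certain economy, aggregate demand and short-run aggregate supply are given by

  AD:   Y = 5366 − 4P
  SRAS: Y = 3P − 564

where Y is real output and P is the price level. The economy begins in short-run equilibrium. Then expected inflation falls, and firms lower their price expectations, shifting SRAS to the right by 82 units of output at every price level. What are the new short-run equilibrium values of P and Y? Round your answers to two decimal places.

This is a positive supply shock: SRAS shifts right.
New SRAS: Y = 3P − 482.
Set AD = SRAS: 5366 − 4P = 3P − 482, so 5848 = 7P and P = 835.43.
Substituting into AD, Y = 2024.29.

P = 835.43, Y = 2024.29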